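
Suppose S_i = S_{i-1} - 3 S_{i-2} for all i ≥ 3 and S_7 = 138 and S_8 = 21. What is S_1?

2

Rearranging, S_{i-2} = (S_i - S_{i-1}) / -3.
S_6 = (21 - 138) / -3 = -117/-3 = 39
S_5 = (138 - 39) / -3 = 99/-3 = -33
S_4 = (39 - (-33)) / -3 = 72/-3 = -24
S_3 = (-33 - (-24)) / -3 = -9/-3 = 3
S_2 = (-24 - 3) / -3 = -27/-3 = 9
S_1 = (3 - 9) / -3 = -6/-3 = 2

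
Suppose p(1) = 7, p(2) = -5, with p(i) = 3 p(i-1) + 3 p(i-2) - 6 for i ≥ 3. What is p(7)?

p(3) = 3·(-5) + 3·7 - 6 = 0
p(4) = 3·0 + 3·(-5) - 6 = -21
p(5) = 3·(-21) + 3·0 - 6 = -69
p(6) = 3·(-69) + 3·(-21) - 6 = -276
p(7) = 3·(-276) + 3·(-69) - 6 = -1041

-1041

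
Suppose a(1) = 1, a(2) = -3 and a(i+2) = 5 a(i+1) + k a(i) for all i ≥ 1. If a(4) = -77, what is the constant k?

a(3) = -15 + k
a(4) = -75 + 2k
So -75 + 2k = -77, giving k = -1.

-1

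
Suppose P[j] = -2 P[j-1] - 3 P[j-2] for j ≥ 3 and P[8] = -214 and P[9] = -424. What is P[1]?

8

Rearranging, P[j-2] = (P[j] + 2 P[j-1]) / -3.
P[7] = (-424 + 2*(-214)) / -3 = -852/-3 = 284
P[6] = (-214 + 2*284) / -3 = 354/-3 = -118
P[5] = (284 + 2*(-118)) / -3 = 48/-3 = -16
P[4] = (-118 + 2*(-16)) / -3 = -150/-3 = 50
P[3] = (-16 + 2*50) / -3 = 84/-3 = -28
P[2] = (50 + 2*(-28)) / -3 = -6/-3 = 2
P[1] = (-28 + 2*2) / -3 = -24/-3 = 8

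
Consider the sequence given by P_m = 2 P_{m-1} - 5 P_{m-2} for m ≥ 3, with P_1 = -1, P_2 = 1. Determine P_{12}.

-9111

P_3 = 2(1) - 5(-1) = 7
P_4 = 2(7) - 5(1) = 9
P_5 = 2(9) - 5(7) = -17
P_6 = 2(-17) - 5(9) = -79
P_7 = 2(-79) - 5(-17) = -73
P_8 = 2(-73) - 5(-79) = 249
P_9 = 2(249) - 5(-73) = 863
P_{10} = 2(863) - 5(249) = 481
P_{11} = 2(481) - 5(863) = -3353
P_{12} = 2(-3353) - 5(481) = -9111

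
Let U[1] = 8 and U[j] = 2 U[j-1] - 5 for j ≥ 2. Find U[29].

The fixed point is -5/(1 - 2) = 5, so U[j] - 5 = 2(U[j-1] - 5).
Hence U[j] = 3·2^{j-1} + 5.
U[29] = 3·2^{28} + 5 = 3·268435456 + 5 = 805306373.

805306373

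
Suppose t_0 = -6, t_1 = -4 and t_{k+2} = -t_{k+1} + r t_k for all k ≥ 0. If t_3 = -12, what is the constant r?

-4

t_2 = 4 - 6r
t_3 = -4 + 2r
So -4 + 2r = -12, giving r = -4.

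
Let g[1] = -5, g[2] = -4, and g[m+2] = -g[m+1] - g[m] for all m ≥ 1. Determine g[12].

g[3] = -(-4) - (-5) = 9
g[4] = -9 - (-4) = -5
g[5] = -(-5) - 9 = -4
g[6] = -(-4) - (-5) = 9
g[7] = -9 - (-4) = -5
g[8] = -(-5) - 9 = -4
g[9] = -(-4) - (-5) = 9
g[10] = -9 - (-4) = -5
g[11] = -(-5) - 9 = -4
g[12] = -(-4) - (-5) = 9

9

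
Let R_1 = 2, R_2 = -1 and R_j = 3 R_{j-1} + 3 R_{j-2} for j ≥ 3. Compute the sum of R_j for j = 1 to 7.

R_3 = 3*(-1) + 3*2 = 3
R_4 = 3*3 + 3*(-1) = 6
R_5 = 3*6 + 3*3 = 27
R_6 = 3*27 + 3*6 = 99
R_7 = 3*99 + 3*27 = 378
Sum = 2 + (-1) + 3 + 6 + 27 + 99 + 378 = 514

514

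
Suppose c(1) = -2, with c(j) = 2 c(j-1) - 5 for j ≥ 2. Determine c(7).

-443

c(2) = 2(-2) - 5 = -9
c(3) = 2(-9) - 5 = -23
c(4) = 2(-23) - 5 = -51
c(5) = 2(-51) - 5 = -107
c(6) = 2(-107) - 5 = -219
c(7) = 2(-219) - 5 = -443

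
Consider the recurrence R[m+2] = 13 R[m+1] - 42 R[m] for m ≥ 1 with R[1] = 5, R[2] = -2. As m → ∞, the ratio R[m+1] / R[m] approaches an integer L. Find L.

The characteristic equation is r^2 - 13r + 42 = 0, which factors as (r - 7)(r - 6) = 0.
So the roots are 7 and 6. Since |7| > |6| and the coefficient of 7^m is non-zero, the ratio tends to 7.

7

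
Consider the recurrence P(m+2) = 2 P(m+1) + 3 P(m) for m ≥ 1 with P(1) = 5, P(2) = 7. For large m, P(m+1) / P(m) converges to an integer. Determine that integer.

The characteristic equation is r^2 - 2r - 3 = 0, which factors as (r - 3)(r + 1) = 0.
So the roots are 3 and -1. Since |3| > |-1| and the coefficient of 3^m is non-zero, the ratio tends to 3.

3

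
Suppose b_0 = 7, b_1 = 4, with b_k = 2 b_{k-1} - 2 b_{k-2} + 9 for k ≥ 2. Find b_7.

17

b_2 = 2*4 - 2*7 + 9 = 3
b_3 = 2*3 - 2*4 + 9 = 7
b_4 = 2*7 - 2*3 + 9 = 17
b_5 = 2*17 - 2*7 + 9 = 29
b_6 = 2*29 - 2*17 + 9 = 33
b_7 = 2*33 - 2*29 + 9 = 17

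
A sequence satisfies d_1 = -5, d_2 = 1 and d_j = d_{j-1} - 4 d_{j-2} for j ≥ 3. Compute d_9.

d_3 = 1 - 4(-5) = 21
d_4 = 21 - 4(1) = 17
d_5 = 17 - 4(21) = -67
d_6 = (-67) - 4(17) = -135
d_7 = (-135) - 4(-67) = 133
d_8 = 133 - 4(-135) = 673
d_9 = 673 - 4(133) = 141

141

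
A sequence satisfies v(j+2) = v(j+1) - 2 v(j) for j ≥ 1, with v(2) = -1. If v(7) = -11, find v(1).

Let v(1) = x.
v(3) = -1 - 2x
v(4) = 1 - 2x
v(5) = 3 + 2x
v(6) = 1 + 6x
v(7) = -5 + 2x
So -5 + 2x = -11, giving x = -3.

-3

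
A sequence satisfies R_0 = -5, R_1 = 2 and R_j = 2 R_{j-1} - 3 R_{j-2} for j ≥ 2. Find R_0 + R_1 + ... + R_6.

-212

R_2 = 2(2) - 3(-5) = 19
R_3 = 2(19) - 3(2) = 32
R_4 = 2(32) - 3(19) = 7
R_5 = 2(7) - 3(32) = -82
R_6 = 2(-82) - 3(7) = -185
Sum = (-5) + 2 + 19 + 32 + 7 + (-82) + (-185) = -212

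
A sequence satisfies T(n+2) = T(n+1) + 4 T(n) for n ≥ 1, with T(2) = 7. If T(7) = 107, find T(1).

-3

Let T(1) = v.
T(3) = 7 + 4v
T(4) = 35 + 4v
T(5) = 63 + 20v
T(6) = 203 + 36v
T(7) = 455 + 116v
So 455 + 116v = 107, giving v = -3.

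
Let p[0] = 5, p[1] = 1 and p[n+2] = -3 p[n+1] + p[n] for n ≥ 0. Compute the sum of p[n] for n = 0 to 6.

149

p[2] = -3(1) + 5 = 2
p[3] = -3(2) + 1 = -5
p[4] = -3(-5) + 2 = 17
p[5] = -3(17) + (-5) = -56
p[6] = -3(-56) + 17 = 185
Sum = 5 + 1 + 2 + (-5) + 17 + (-56) + 185 = 149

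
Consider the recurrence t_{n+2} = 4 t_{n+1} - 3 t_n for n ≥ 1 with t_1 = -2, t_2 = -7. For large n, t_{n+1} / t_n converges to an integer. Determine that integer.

3

The characteristic equation is r^2 - 4r + 3 = 0, which factors as (r - 3)(r - 1) = 0.
So the roots are 3 and 1. Since |3| > |1| and the coefficient of 3^n is non-zero, the ratio tends to 3.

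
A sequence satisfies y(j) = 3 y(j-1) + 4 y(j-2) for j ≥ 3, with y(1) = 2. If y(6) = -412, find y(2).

-4

Let y(2) = z.
y(3) = 8 + 3z
y(4) = 24 + 13z
y(5) = 104 + 51z
y(6) = 408 + 205z
So 408 + 205z = -412, giving z = -4.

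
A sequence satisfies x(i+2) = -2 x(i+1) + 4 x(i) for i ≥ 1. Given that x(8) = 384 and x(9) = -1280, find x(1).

-2

Rearranging, x(i-2) = (x(i) + 2 x(i-1)) / 4.
x(7) = (-1280 + 2·384) / 4 = -512/4 = -128
x(6) = (384 + 2·(-128)) / 4 = 128/4 = 32
x(5) = (-128 + 2·32) / 4 = -64/4 = -16
x(4) = (32 + 2·(-16)) / 4 = 0/4 = 0
x(3) = (-16 + 2·0) / 4 = -16/4 = -4
x(2) = (0 + 2·(-4)) / 4 = -8/4 = -2
x(1) = (-4 + 2·(-2)) / 4 = -8/4 = -2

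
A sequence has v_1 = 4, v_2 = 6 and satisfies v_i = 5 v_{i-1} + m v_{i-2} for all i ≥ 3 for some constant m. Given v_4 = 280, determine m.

v_3 = 30 + 4m
v_4 = 150 + 26m
So 150 + 26m = 280, giving m = 5.

5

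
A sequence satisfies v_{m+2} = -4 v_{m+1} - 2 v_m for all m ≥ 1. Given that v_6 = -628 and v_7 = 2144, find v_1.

2

Rearranging, v_{m-2} = (v_m + 4 v_{m-1}) / -2.
v_5 = (2144 + 4*(-628)) / -2 = -368/-2 = 184
v_4 = (-628 + 4*184) / -2 = 108/-2 = -54
v_3 = (184 + 4*(-54)) / -2 = -32/-2 = 16
v_2 = (-54 + 4*16) / -2 = 10/-2 = -5
v_1 = (16 + 4*(-5)) / -2 = -4/-2 = 2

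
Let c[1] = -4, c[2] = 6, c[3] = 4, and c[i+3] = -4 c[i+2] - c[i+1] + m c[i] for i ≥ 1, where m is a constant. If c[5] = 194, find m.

5

c[4] = -22 - 4m
c[5] = 84 + 22m
So 84 + 22m = 194, giving m = 5.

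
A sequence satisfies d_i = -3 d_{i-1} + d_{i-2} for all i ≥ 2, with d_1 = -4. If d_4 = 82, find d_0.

Let d_0 = y.
d_2 = 12 + y
d_3 = -40 - 3y
d_4 = 132 + 10y
So 132 + 10y = 82, giving y = -5.

-5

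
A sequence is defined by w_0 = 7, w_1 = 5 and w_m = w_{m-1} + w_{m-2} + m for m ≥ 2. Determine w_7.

187

w_2 = 5 + 7 + 2 = 14
w_3 = 14 + 5 + 3 = 22
w_4 = 22 + 14 + 4 = 40
w_5 = 40 + 22 + 5 = 67
w_6 = 67 + 40 + 6 = 113
w_7 = 113 + 67 + 7 = 187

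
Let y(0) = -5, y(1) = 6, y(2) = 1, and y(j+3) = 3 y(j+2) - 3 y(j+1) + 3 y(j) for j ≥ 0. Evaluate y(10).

y(3) = 3(1) - 3(6) + 3(-5) = -30
y(4) = 3(-30) - 3(1) + 3(6) = -75
y(5) = 3(-75) - 3(-30) + 3(1) = -132
y(6) = 3(-132) - 3(-75) + 3(-30) = -261
y(7) = 3(-261) - 3(-132) + 3(-75) = -612
y(8) = 3(-612) - 3(-261) + 3(-132) = -1449
y(9) = 3(-1449) - 3(-612) + 3(-261) = -3294
y(10) = 3(-3294) - 3(-1449) + 3(-612) = -7371

-7371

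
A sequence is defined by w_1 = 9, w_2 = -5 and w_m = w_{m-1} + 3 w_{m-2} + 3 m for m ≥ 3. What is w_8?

w_3 = (-5) + 3*9 + 9 = 31
w_4 = 31 + 3*(-5) + 12 = 28
w_5 = 28 + 3*31 + 15 = 136
w_6 = 136 + 3*28 + 18 = 238
w_7 = 238 + 3*136 + 21 = 667
w_8 = 667 + 3*238 + 24 = 1405

1405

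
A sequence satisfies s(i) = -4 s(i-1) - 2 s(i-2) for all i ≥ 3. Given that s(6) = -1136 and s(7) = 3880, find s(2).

-4

Rearranging, s(i-2) = (s(i) + 4 s(i-1)) / -2.
s(5) = (3880 + 4·(-1136)) / -2 = -664/-2 = 332
s(4) = (-1136 + 4·332) / -2 = 192/-2 = -96
s(3) = (332 + 4·(-96)) / -2 = -52/-2 = 26
s(2) = (-96 + 4·26) / -2 = 8/-2 = -4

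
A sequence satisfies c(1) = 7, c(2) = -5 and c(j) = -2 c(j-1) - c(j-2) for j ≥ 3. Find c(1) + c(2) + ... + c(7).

1

c(3) = -2*(-5) - 7 = 3
c(4) = -2*3 - (-5) = -1
c(5) = -2*(-1) - 3 = -1
c(6) = -2*(-1) - (-1) = 3
c(7) = -2*3 - (-1) = -5
Sum = 7 + (-5) + 3 + (-1) + (-1) + 3 + (-5) = 1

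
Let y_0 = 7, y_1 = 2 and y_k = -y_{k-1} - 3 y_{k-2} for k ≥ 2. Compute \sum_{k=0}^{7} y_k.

y_2 = -2 - 3(7) = -23
y_3 = -(-23) - 3(2) = 17
y_4 = -17 - 3(-23) = 52
y_5 = -52 - 3(17) = -103
y_6 = -(-103) - 3(52) = -53
y_7 = -(-53) - 3(-103) = 362
Sum = 7 + 2 + (-23) + 17 + 52 + (-103) + (-53) + 362 = 261

261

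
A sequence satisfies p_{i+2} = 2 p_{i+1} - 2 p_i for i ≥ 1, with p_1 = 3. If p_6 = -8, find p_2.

2

Let p_2 = z.
p_3 = -6 + 2z
p_4 = -12 + 2z
p_5 = -12
p_6 = -4z
So -4z = -8, giving z = 2.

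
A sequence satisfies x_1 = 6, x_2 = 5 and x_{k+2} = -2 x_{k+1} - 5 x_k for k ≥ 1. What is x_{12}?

-53345

x_3 = -2(5) - 5(6) = -40
x_4 = -2(-40) - 5(5) = 55
x_5 = -2(55) - 5(-40) = 90
x_6 = -2(90) - 5(55) = -455
x_7 = -2(-455) - 5(90) = 460
x_8 = -2(460) - 5(-455) = 1355
x_9 = -2(1355) - 5(460) = -5010
x_{10} = -2(-5010) - 5(1355) = 3245
x_{11} = -2(3245) - 5(-5010) = 18560
x_{12} = -2(18560) - 5(3245) = -53345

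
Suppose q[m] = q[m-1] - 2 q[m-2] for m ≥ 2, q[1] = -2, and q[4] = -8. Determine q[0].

-7

Let q[0] = w.
q[2] = -2 - 2w
q[3] = 2 - 2w
q[4] = 6 + 2w
So 6 + 2w = -8, giving w = -7.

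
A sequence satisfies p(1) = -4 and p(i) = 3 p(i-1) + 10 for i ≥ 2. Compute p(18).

129140158

The fixed point is 10/(1 - 3) = -5, so p(i) + 5 = 3(p(i-1) + 5).
Hence p(i) = 1·3^{i-1} - 5.
p(18) = 1·3^{17} - 5 = 1·129140163 - 5 = 129140158.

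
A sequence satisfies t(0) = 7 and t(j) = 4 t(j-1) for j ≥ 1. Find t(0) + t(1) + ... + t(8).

611667

t(1) = 4·7 = 28
t(2) = 4·28 = 112
t(3) = 4·112 = 448
t(4) = 4·448 = 1792
t(5) = 4·1792 = 7168
t(6) = 4·7168 = 28672
t(7) = 4·28672 = 114688
t(8) = 4·114688 = 458752
Sum = 7 + 28 + 112 + 448 + 1792 + 7168 + 28672 + 114688 + 458752 = 611667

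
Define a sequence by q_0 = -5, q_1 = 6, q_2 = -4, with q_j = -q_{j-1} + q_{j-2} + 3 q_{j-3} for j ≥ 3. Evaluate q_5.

q_3 = -(-4) + 6 + 3*(-5) = -5
q_4 = -(-5) + (-4) + 3*6 = 19
q_5 = -19 + (-5) + 3*(-4) = -36

-36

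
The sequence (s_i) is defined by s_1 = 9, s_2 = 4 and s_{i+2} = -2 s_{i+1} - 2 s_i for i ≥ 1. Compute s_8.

-176

s_3 = -2(4) - 2(9) = -26
s_4 = -2(-26) - 2(4) = 44
s_5 = -2(44) - 2(-26) = -36
s_6 = -2(-36) - 2(44) = -16
s_7 = -2(-16) - 2(-36) = 104
s_8 = -2(104) - 2(-16) = -176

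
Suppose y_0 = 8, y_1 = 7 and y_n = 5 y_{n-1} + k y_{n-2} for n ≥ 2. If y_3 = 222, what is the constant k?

y_2 = 35 + 8k
y_3 = 175 + 47k
So 175 + 47k = 222, giving k = 1.

1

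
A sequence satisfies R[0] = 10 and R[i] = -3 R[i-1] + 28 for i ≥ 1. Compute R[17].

The fixed point is 28/(1 + 3) = 7, so R[i] - 7 = -3(R[i-1] - 7).
Hence R[i] = 3·(-3)^i + 7.
R[17] = 3·(-3)^{17} + 7 = 3·-129140163 + 7 = -387420482.

-387420482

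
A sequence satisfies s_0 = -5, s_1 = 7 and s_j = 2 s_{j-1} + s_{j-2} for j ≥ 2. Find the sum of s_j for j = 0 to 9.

s_2 = 2·7 + (-5) = 9
s_3 = 2·9 + 7 = 25
s_4 = 2·25 + 9 = 59
s_5 = 2·59 + 25 = 143
s_6 = 2·143 + 59 = 345
s_7 = 2·345 + 143 = 833
s_8 = 2·833 + 345 = 2011
s_9 = 2·2011 + 833 = 4855
Sum = (-5) + 7 + 9 + 25 + 59 + 143 + 345 + 833 + 2011 + 4855 = 8282

8282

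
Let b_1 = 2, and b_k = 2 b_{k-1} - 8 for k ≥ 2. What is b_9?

-1528

b_2 = 2*2 - 8 = -4
b_3 = 2*(-4) - 8 = -16
b_4 = 2*(-16) - 8 = -40
b_5 = 2*(-40) - 8 = -88
b_6 = 2*(-88) - 8 = -184
b_7 = 2*(-184) - 8 = -376
b_8 = 2*(-376) - 8 = -760
b_9 = 2*(-760) - 8 = -1528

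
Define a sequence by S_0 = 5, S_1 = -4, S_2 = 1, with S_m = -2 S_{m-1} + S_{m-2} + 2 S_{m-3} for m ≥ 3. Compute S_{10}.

-1359

S_3 = -2(1) + (-4) + 2(5) = 4
S_4 = -2(4) + 1 + 2(-4) = -15
S_5 = -2(-15) + 4 + 2(1) = 36
S_6 = -2(36) + (-15) + 2(4) = -79
S_7 = -2(-79) + 36 + 2(-15) = 164
S_8 = -2(164) + (-79) + 2(36) = -335
S_9 = -2(-335) + 164 + 2(-79) = 676
S_{10} = -2(676) + (-335) + 2(164) = -1359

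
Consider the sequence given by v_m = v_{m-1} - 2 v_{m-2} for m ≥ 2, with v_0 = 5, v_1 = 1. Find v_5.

29

v_2 = 1 - 2·5 = -9
v_3 = (-9) - 2·1 = -11
v_4 = (-11) - 2·(-9) = 7
v_5 = 7 - 2·(-11) = 29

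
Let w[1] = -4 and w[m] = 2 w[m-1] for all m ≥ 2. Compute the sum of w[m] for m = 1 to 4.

-60

w[2] = 2(-4) = -8
w[3] = 2(-8) = -16
w[4] = 2(-16) = -32
Sum = (-4) + (-8) + (-16) + (-32) = -60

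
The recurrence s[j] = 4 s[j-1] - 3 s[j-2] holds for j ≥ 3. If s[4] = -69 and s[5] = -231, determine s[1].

9

Rearranging, s[j-2] = (s[j] - 4 s[j-1]) / -3.
s[3] = (-231 - 4*(-69)) / -3 = 45/-3 = -15
s[2] = (-69 - 4*(-15)) / -3 = -9/-3 = 3
s[1] = (-15 - 4*3) / -3 = -27/-3 = 9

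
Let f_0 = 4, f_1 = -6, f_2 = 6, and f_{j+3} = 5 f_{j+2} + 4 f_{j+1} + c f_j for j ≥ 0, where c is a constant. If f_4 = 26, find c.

f_3 = 6 + 4c
f_4 = 54 + 14c
So 54 + 14c = 26, giving c = -2.

-2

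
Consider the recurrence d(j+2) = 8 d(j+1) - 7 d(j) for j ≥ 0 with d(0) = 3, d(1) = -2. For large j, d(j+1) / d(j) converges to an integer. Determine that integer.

The characteristic equation is r^2 - 8r + 7 = 0, which factors as (r - 7)(r - 1) = 0.
So the roots are 7 and 1. Since |7| > |1| and the coefficient of 7^j is non-zero, the ratio tends to 7.

7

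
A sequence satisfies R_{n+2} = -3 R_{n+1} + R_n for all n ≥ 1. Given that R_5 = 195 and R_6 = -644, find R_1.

3

Rearranging, R_{n-2} = R_n + 3 R_{n-1}.
R_4 = -644 + 3(195) = -59
R_3 = 195 + 3(-59) = 18
R_2 = -59 + 3(18) = -5
R_1 = 18 + 3(-5) = 3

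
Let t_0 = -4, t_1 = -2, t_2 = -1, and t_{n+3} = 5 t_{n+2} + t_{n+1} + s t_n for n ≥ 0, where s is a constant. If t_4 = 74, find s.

-5

t_3 = -7 - 4s
t_4 = -36 - 22s
So -36 - 22s = 74, giving s = -5.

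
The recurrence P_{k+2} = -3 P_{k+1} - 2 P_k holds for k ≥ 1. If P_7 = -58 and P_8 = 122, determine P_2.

Rearranging, P_{k-2} = (P_k + 3 P_{k-1}) / -2.
P_6 = (122 + 3·(-58)) / -2 = -52/-2 = 26
P_5 = (-58 + 3·26) / -2 = 20/-2 = -10
P_4 = (26 + 3·(-10)) / -2 = -4/-2 = 2
P_3 = (-10 + 3·2) / -2 = -4/-2 = 2
P_2 = (2 + 3·2) / -2 = 8/-2 = -4

-4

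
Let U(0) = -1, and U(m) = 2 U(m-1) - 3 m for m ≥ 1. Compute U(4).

U(1) = 2*(-1) - 3 = -5
U(2) = 2*(-5) - 6 = -16
U(3) = 2*(-16) - 9 = -41
U(4) = 2*(-41) - 12 = -94

-94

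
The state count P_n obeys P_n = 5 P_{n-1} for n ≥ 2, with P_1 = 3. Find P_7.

P_2 = 5·3 = 15
P_3 = 5·15 = 75
P_4 = 5·75 = 375
P_5 = 5·375 = 1875
P_6 = 5·1875 = 9375
P_7 = 5·9375 = 46875

46875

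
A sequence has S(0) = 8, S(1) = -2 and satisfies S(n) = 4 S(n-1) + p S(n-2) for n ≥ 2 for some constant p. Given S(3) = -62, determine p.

S(2) = -8 + 8p
S(3) = -32 + 30p
So -32 + 30p = -62, giving p = -1.

-1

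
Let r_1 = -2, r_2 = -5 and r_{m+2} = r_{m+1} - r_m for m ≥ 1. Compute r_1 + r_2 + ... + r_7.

r_3 = (-5) - (-2) = -3
r_4 = (-3) - (-5) = 2
r_5 = 2 - (-3) = 5
r_6 = 5 - 2 = 3
r_7 = 3 - 5 = -2
Sum = (-2) + (-5) + (-3) + 2 + 5 + 3 + (-2) = -2

-2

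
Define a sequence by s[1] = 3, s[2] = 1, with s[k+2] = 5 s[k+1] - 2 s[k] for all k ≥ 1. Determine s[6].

s[3] = 5*1 - 2*3 = -1
s[4] = 5*(-1) - 2*1 = -7
s[5] = 5*(-7) - 2*(-1) = -33
s[6] = 5*(-33) - 2*(-7) = -151

-151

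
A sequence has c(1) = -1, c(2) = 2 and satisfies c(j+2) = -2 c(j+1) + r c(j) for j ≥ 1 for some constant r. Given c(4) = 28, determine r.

c(3) = -4 - r
c(4) = 8 + 4r
So 8 + 4r = 28, giving r = 5.

5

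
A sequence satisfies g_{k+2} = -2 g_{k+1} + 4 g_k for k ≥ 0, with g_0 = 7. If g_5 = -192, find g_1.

6

Let g_1 = v.
g_2 = 28 - 2v
g_3 = -56 + 8v
g_4 = 224 - 24v
g_5 = -672 + 80v
So -672 + 80v = -192, giving v = 6.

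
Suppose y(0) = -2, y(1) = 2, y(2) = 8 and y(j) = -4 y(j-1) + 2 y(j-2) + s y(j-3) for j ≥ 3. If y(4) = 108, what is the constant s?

-2

y(3) = -28 - 2s
y(4) = 128 + 10s
So 128 + 10s = 108, giving s = -2.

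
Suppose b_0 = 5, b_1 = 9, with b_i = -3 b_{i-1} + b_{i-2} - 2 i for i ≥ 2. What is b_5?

b_2 = -3*9 + 5 - 4 = -26
b_3 = -3*(-26) + 9 - 6 = 81
b_4 = -3*81 + (-26) - 8 = -277
b_5 = -3*(-277) + 81 - 10 = 902

902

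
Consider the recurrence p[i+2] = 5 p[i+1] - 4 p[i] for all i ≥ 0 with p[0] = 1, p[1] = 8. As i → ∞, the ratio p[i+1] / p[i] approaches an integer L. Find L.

4

The characteristic equation is r^2 - 5r + 4 = 0, which factors as (r - 4)(r - 1) = 0.
So the roots are 4 and 1. Since |4| > |1| and the coefficient of 4^i is non-zero, the ratio tends to 4.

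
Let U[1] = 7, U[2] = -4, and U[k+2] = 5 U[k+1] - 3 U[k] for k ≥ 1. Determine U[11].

U[3] = 5*(-4) - 3*7 = -41
U[4] = 5*(-41) - 3*(-4) = -193
U[5] = 5*(-193) - 3*(-41) = -842
U[6] = 5*(-842) - 3*(-193) = -3631
U[7] = 5*(-3631) - 3*(-842) = -15629
U[8] = 5*(-15629) - 3*(-3631) = -67252
U[9] = 5*(-67252) - 3*(-15629) = -289373
U[10] = 5*(-289373) - 3*(-67252) = -1245109
U[11] = 5*(-1245109) - 3*(-289373) = -5357426

-5357426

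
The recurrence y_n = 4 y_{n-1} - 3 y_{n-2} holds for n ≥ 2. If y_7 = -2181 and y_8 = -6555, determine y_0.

5

Rearranging, y_{n-2} = (y_n - 4 y_{n-1}) / -3.
y_6 = (-6555 - 4·(-2181)) / -3 = 2169/-3 = -723
y_5 = (-2181 - 4·(-723)) / -3 = 711/-3 = -237
y_4 = (-723 - 4·(-237)) / -3 = 225/-3 = -75
y_3 = (-237 - 4·(-75)) / -3 = 63/-3 = -21
y_2 = (-75 - 4·(-21)) / -3 = 9/-3 = -3
y_1 = (-21 - 4·(-3)) / -3 = -9/-3 = 3
y_0 = (-3 - 4·3) / -3 = -15/-3 = 5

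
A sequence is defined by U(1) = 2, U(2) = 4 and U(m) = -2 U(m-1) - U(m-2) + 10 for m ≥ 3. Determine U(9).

-6

U(3) = -2*4 - 2 + 10 = 0
U(4) = -2*0 - 4 + 10 = 6
U(5) = -2*6 - 0 + 10 = -2
U(6) = -2*(-2) - 6 + 10 = 8
U(7) = -2*8 - (-2) + 10 = -4
U(8) = -2*(-4) - 8 + 10 = 10
U(9) = -2*10 - (-4) + 10 = -6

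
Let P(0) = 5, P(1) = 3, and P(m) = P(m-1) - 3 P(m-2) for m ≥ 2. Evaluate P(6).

P(2) = 3 - 3(5) = -12
P(3) = (-12) - 3(3) = -21
P(4) = (-21) - 3(-12) = 15
P(5) = 15 - 3(-21) = 78
P(6) = 78 - 3(15) = 33

33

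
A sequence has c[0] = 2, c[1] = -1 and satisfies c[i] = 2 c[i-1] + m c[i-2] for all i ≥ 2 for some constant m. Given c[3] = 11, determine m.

c[2] = -2 + 2m
c[3] = -4 + 3m
So -4 + 3m = 11, giving m = 5.

5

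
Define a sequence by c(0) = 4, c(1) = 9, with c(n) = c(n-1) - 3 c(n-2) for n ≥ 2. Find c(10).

1167

c(2) = 9 - 3*4 = -3
c(3) = (-3) - 3*9 = -30
c(4) = (-30) - 3*(-3) = -21
c(5) = (-21) - 3*(-30) = 69
c(6) = 69 - 3*(-21) = 132
c(7) = 132 - 3*69 = -75
c(8) = (-75) - 3*132 = -471
c(9) = (-471) - 3*(-75) = -246
c(10) = (-246) - 3*(-471) = 1167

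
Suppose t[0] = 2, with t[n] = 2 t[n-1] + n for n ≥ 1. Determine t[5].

t[1] = 2*2 + 1 = 5
t[2] = 2*5 + 2 = 12
t[3] = 2*12 + 3 = 27
t[4] = 2*27 + 4 = 58
t[5] = 2*58 + 5 = 121

121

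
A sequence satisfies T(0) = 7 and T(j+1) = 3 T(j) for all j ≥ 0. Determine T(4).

567

T(1) = 3*7 = 21
T(2) = 3*21 = 63
T(3) = 3*63 = 189
T(4) = 3*189 = 567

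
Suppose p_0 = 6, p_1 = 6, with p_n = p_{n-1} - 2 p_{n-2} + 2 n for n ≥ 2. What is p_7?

p_2 = 6 - 2(6) + 4 = -2
p_3 = (-2) - 2(6) + 6 = -8
p_4 = (-8) - 2(-2) + 8 = 4
p_5 = 4 - 2(-8) + 10 = 30
p_6 = 30 - 2(4) + 12 = 34
p_7 = 34 - 2(30) + 14 = -12

-12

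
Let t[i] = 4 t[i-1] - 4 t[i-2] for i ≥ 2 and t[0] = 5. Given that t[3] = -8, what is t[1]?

6

Let t[1] = w.
t[2] = -20 + 4w
t[3] = -80 + 12w
So -80 + 12w = -8, giving w = 6.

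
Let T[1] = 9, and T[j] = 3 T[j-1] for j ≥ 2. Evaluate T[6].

T[2] = 3(9) = 27
T[3] = 3(27) = 81
T[4] = 3(81) = 243
T[5] = 3(243) = 729
T[6] = 3(729) = 2187

2187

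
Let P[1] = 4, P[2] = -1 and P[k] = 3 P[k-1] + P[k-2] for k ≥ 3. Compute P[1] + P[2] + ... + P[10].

3930

P[3] = 3*(-1) + 4 = 1
P[4] = 3*1 + (-1) = 2
P[5] = 3*2 + 1 = 7
P[6] = 3*7 + 2 = 23
P[7] = 3*23 + 7 = 76
P[8] = 3*76 + 23 = 251
P[9] = 3*251 + 76 = 829
P[10] = 3*829 + 251 = 2738
Sum = 4 + (-1) + 1 + 2 + 7 + 23 + 76 + 251 + 829 + 2738 = 3930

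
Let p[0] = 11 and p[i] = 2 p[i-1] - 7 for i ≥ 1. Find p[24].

The fixed point is -7/(1 - 2) = 7, so p[i] - 7 = 2(p[i-1] - 7).
Hence p[i] = 4·2^i + 7.
p[24] = 4·2^{24} + 7 = 4·16777216 + 7 = 67108871.

67108871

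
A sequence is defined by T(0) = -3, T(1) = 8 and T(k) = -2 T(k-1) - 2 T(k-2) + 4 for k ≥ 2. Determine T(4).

16

T(2) = -2*8 - 2*(-3) + 4 = -6
T(3) = -2*(-6) - 2*8 + 4 = 0
T(4) = -2*0 - 2*(-6) + 4 = 16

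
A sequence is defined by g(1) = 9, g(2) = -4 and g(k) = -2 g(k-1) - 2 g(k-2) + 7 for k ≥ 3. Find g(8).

g(3) = -2(-4) - 2(9) + 7 = -3
g(4) = -2(-3) - 2(-4) + 7 = 21
g(5) = -2(21) - 2(-3) + 7 = -29
g(6) = -2(-29) - 2(21) + 7 = 23
g(7) = -2(23) - 2(-29) + 7 = 19
g(8) = -2(19) - 2(23) + 7 = -77

-77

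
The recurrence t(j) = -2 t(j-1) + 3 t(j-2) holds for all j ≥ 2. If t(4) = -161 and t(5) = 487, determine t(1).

Rearranging, t(j-2) = (t(j) + 2 t(j-1)) / 3.
t(3) = (487 + 2·(-161)) / 3 = 165/3 = 55
t(2) = (-161 + 2·55) / 3 = -51/3 = -17
t(1) = (55 + 2·(-17)) / 3 = 21/3 = 7

7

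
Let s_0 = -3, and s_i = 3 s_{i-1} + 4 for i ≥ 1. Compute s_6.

s_1 = 3*(-3) + 4 = -5
s_2 = 3*(-5) + 4 = -11
s_3 = 3*(-11) + 4 = -29
s_4 = 3*(-29) + 4 = -83
s_5 = 3*(-83) + 4 = -245
s_6 = 3*(-245) + 4 = -731

-731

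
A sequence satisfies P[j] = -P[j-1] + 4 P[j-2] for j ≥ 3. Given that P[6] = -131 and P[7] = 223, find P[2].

-7

Rearranging, P[j-2] = (P[j] + P[j-1]) / 4.
P[5] = (223 + (-131)) / 4 = 92/4 = 23
P[4] = (-131 + 23) / 4 = -108/4 = -27
P[3] = (23 + (-27)) / 4 = -4/4 = -1
P[2] = (-27 + (-1)) / 4 = -28/4 = -7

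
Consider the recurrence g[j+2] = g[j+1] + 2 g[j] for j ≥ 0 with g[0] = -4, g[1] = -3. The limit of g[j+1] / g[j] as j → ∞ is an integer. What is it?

The characteristic equation is r^2 - r - 2 = 0, which factors as (r - 2)(r + 1) = 0.
So the roots are 2 and -1. Since |2| > |-1| and the coefficient of 2^j is non-zero, the ratio tends to 2.

2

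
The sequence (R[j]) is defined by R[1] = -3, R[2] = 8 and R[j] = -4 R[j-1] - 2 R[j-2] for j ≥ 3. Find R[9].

R[3] = -4(8) - 2(-3) = -26
R[4] = -4(-26) - 2(8) = 88
R[5] = -4(88) - 2(-26) = -300
R[6] = -4(-300) - 2(88) = 1024
R[7] = -4(1024) - 2(-300) = -3496
R[8] = -4(-3496) - 2(1024) = 11936
R[9] = -4(11936) - 2(-3496) = -40752

-40752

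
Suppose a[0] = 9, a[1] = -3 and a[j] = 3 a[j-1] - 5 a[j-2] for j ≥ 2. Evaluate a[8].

2754

a[2] = 3·(-3) - 5·9 = -54
a[3] = 3·(-54) - 5·(-3) = -147
a[4] = 3·(-147) - 5·(-54) = -171
a[5] = 3·(-171) - 5·(-147) = 222
a[6] = 3·222 - 5·(-171) = 1521
a[7] = 3·1521 - 5·222 = 3453
a[8] = 3·3453 - 5·1521 = 2754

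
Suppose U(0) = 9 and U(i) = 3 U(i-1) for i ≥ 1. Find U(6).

6561

U(1) = 3*9 = 27
U(2) = 3*27 = 81
U(3) = 3*81 = 243
U(4) = 3*243 = 729
U(5) = 3*729 = 2187
U(6) = 3*2187 = 6561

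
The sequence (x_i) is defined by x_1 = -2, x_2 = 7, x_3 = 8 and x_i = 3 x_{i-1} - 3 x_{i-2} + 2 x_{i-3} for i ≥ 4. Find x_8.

-35

x_4 = 3*8 - 3*7 + 2*(-2) = -1
x_5 = 3*(-1) - 3*8 + 2*7 = -13
x_6 = 3*(-13) - 3*(-1) + 2*8 = -20
x_7 = 3*(-20) - 3*(-13) + 2*(-1) = -23
x_8 = 3*(-23) - 3*(-20) + 2*(-13) = -35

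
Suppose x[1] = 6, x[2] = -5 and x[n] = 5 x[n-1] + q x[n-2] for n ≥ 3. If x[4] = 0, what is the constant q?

5

x[3] = -25 + 6q
x[4] = -125 + 25q
So -125 + 25q = 0, giving q = 5.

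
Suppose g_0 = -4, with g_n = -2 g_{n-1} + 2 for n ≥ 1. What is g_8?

g_1 = -2(-4) + 2 = 10
g_2 = -2(10) + 2 = -18
g_3 = -2(-18) + 2 = 38
g_4 = -2(38) + 2 = -74
g_5 = -2(-74) + 2 = 150
g_6 = -2(150) + 2 = -298
g_7 = -2(-298) + 2 = 598
g_8 = -2(598) + 2 = -1194

-1194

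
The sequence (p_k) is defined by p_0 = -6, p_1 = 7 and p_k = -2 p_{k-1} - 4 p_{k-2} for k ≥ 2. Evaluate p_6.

p_2 = -2(7) - 4(-6) = 10
p_3 = -2(10) - 4(7) = -48
p_4 = -2(-48) - 4(10) = 56
p_5 = -2(56) - 4(-48) = 80
p_6 = -2(80) - 4(56) = -384

-384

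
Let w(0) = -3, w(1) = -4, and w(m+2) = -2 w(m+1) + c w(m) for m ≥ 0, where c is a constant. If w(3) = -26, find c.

-5

w(2) = 8 - 3c
w(3) = -16 + 2c
So -16 + 2c = -26, giving c = -5.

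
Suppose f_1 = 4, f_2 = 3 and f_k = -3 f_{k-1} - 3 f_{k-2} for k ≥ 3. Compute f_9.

f_3 = -3(3) - 3(4) = -21
f_4 = -3(-21) - 3(3) = 54
f_5 = -3(54) - 3(-21) = -99
f_6 = -3(-99) - 3(54) = 135
f_7 = -3(135) - 3(-99) = -108
f_8 = -3(-108) - 3(135) = -81
f_9 = -3(-81) - 3(-108) = 567

567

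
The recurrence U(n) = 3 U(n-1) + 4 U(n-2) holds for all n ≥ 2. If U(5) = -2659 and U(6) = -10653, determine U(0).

Rearranging, U(n-2) = (U(n) - 3 U(n-1)) / 4.
U(4) = (-10653 - 3·(-2659)) / 4 = -2676/4 = -669
U(3) = (-2659 - 3·(-669)) / 4 = -652/4 = -163
U(2) = (-669 - 3·(-163)) / 4 = -180/4 = -45
U(1) = (-163 - 3·(-45)) / 4 = -28/4 = -7
U(0) = (-45 - 3·(-7)) / 4 = -24/4 = -6

-6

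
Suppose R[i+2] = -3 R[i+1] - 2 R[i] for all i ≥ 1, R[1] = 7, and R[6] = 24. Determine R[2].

-6

Let R[2] = w.
R[3] = -14 - 3w
R[4] = 42 + 7w
R[5] = -98 - 15w
R[6] = 210 + 31w
So 210 + 31w = 24, giving w = -6.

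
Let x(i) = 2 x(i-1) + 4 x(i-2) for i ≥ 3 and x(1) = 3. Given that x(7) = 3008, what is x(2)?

Let x(2) = z.
x(3) = 12 + 2z
x(4) = 24 + 8z
x(5) = 96 + 24z
x(6) = 288 + 80z
x(7) = 960 + 256z
So 960 + 256z = 3008, giving z = 8.

8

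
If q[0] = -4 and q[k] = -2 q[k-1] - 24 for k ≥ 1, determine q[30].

The fixed point is -24/(1 + 2) = -8, so q[k] + 8 = -2(q[k-1] + 8).
Hence q[k] = 4·(-2)^k - 8.
q[30] = 4·(-2)^{30} - 8 = 4·1073741824 - 8 = 4294967288.

4294967288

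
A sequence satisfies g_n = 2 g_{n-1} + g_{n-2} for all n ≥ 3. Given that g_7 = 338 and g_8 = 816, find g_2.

Rearranging, g_{n-2} = g_n - 2 g_{n-1}.
g_6 = 816 - 2·338 = 140
g_5 = 338 - 2·140 = 58
g_4 = 140 - 2·58 = 24
g_3 = 58 - 2·24 = 10
g_2 = 24 - 2·10 = 4

4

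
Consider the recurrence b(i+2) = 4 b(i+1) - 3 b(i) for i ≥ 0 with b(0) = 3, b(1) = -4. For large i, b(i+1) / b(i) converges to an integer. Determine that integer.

3

The characteristic equation is r^2 - 4r + 3 = 0, which factors as (r - 3)(r - 1) = 0.
So the roots are 3 and 1. Since |3| > |1| and the coefficient of 3^i is non-zero, the ratio tends to 3.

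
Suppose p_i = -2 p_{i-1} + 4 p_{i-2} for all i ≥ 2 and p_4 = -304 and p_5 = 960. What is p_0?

-5

Rearranging, p_{i-2} = (p_i + 2 p_{i-1}) / 4.
p_3 = (960 + 2(-304)) / 4 = 352/4 = 88
p_2 = (-304 + 2(88)) / 4 = -128/4 = -32
p_1 = (88 + 2(-32)) / 4 = 24/4 = 6
p_0 = (-32 + 2(6)) / 4 = -20/4 = -5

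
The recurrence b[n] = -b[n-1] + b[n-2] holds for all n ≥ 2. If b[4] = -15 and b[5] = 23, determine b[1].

Rearranging, b[n-2] = b[n] + b[n-1].
b[3] = 23 + (-15) = 8
b[2] = -15 + 8 = -7
b[1] = 8 + (-7) = 1

1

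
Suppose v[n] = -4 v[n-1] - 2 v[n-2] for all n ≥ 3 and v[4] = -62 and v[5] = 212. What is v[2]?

-5

Rearranging, v[n-2] = (v[n] + 4 v[n-1]) / -2.
v[3] = (212 + 4*(-62)) / -2 = -36/-2 = 18
v[2] = (-62 + 4*18) / -2 = 10/-2 = -5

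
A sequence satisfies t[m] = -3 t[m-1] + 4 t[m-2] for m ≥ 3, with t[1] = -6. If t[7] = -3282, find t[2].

Let t[2] = z.
t[3] = -24 - 3z
t[4] = 72 + 13z
t[5] = -312 - 51z
t[6] = 1224 + 205z
t[7] = -4920 - 819z
So -4920 - 819z = -3282, giving z = -2.

-2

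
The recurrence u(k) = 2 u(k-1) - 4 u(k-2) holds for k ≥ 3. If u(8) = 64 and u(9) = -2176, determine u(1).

Rearranging, u(k-2) = (u(k) - 2 u(k-1)) / -4.
u(7) = (-2176 - 2·64) / -4 = -2304/-4 = 576
u(6) = (64 - 2·576) / -4 = -1088/-4 = 272
u(5) = (576 - 2·272) / -4 = 32/-4 = -8
u(4) = (272 - 2·(-8)) / -4 = 288/-4 = -72
u(3) = (-8 - 2·(-72)) / -4 = 136/-4 = -34
u(2) = (-72 - 2·(-34)) / -4 = -4/-4 = 1
u(1) = (-34 - 2·1) / -4 = -36/-4 = 9

9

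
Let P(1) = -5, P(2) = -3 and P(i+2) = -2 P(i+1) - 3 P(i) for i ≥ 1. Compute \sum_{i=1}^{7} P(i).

-119

P(3) = -2*(-3) - 3*(-5) = 21
P(4) = -2*21 - 3*(-3) = -33
P(5) = -2*(-33) - 3*21 = 3
P(6) = -2*3 - 3*(-33) = 93
P(7) = -2*93 - 3*3 = -195
Sum = (-5) + (-3) + 21 + (-33) + 3 + 93 + (-195) = -119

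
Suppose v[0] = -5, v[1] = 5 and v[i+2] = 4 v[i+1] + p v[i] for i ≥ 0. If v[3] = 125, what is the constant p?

-3

v[2] = 20 - 5p
v[3] = 80 - 15p
So 80 - 15p = 125, giving p = -3.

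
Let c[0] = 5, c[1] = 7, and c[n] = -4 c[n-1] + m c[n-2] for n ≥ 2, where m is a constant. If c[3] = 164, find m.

c[2] = -28 + 5m
c[3] = 112 - 13m
So 112 - 13m = 164, giving m = -4.

-4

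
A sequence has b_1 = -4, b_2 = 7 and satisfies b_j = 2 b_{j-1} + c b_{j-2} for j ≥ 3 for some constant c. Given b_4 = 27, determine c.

1

b_3 = 14 - 4c
b_4 = 28 - c
So 28 - c = 27, giving c = 1.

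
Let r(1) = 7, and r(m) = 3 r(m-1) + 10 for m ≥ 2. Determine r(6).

r(2) = 3(7) + 10 = 31
r(3) = 3(31) + 10 = 103
r(4) = 3(103) + 10 = 319
r(5) = 3(319) + 10 = 967
r(6) = 3(967) + 10 = 2911

2911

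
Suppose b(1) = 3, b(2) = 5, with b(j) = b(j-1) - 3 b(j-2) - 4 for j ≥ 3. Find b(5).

-7

b(3) = 5 - 3*3 - 4 = -8
b(4) = (-8) - 3*5 - 4 = -27
b(5) = (-27) - 3*(-8) - 4 = -7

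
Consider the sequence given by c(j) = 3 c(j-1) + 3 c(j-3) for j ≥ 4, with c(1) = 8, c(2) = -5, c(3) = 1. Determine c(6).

201

c(4) = 3(1) + 3(8) = 27
c(5) = 3(27) + 3(-5) = 66
c(6) = 3(66) + 3(1) = 201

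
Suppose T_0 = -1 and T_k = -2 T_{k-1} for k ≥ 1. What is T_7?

128

T_1 = -2(-1) = 2
T_2 = -2(2) = -4
T_3 = -2(-4) = 8
T_4 = -2(8) = -16
T_5 = -2(-16) = 32
T_6 = -2(32) = -64
T_7 = -2(-64) = 128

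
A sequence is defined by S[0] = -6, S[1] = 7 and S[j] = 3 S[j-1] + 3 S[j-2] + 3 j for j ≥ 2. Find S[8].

44583

S[2] = 3·7 + 3·(-6) + 6 = 9
S[3] = 3·9 + 3·7 + 9 = 57
S[4] = 3·57 + 3·9 + 12 = 210
S[5] = 3·210 + 3·57 + 15 = 816
S[6] = 3·816 + 3·210 + 18 = 3096
S[7] = 3·3096 + 3·816 + 21 = 11757
S[8] = 3·11757 + 3·3096 + 24 = 44583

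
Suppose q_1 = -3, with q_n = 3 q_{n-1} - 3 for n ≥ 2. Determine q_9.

q_2 = 3·(-3) - 3 = -12
q_3 = 3·(-12) - 3 = -39
q_4 = 3·(-39) - 3 = -120
q_5 = 3·(-120) - 3 = -363
q_6 = 3·(-363) - 3 = -1092
q_7 = 3·(-1092) - 3 = -3279
q_8 = 3·(-3279) - 3 = -9840
q_9 = 3·(-9840) - 3 = -29523

-29523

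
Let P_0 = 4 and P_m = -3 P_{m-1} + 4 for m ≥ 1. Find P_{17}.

-387420488

The fixed point is 4/(1 + 3) = 1, so P_m - 1 = -3(P_{m-1} - 1).
Hence P_m = 3·(-3)^m + 1.
P_{17} = 3·(-3)^{17} + 1 = 3·-129140163 + 1 = -387420488.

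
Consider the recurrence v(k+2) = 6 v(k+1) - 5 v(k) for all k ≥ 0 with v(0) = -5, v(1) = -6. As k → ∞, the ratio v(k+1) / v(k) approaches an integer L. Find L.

5

The characteristic equation is r^2 - 6r + 5 = 0, which factors as (r - 5)(r - 1) = 0.
So the roots are 5 and 1. Since |5| > |1| and the coefficient of 5^k is non-zero, the ratio tends to 5.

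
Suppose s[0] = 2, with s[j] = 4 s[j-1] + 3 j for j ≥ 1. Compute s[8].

218444

s[1] = 4·2 + 3 = 11
s[2] = 4·11 + 6 = 50
s[3] = 4·50 + 9 = 209
s[4] = 4·209 + 12 = 848
s[5] = 4·848 + 15 = 3407
s[6] = 4·3407 + 18 = 13646
s[7] = 4·13646 + 21 = 54605
s[8] = 4·54605 + 24 = 218444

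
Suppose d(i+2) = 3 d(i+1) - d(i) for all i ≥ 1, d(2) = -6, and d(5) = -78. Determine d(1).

-6

Let d(1) = x.
d(3) = -18 - x
d(4) = -48 - 3x
d(5) = -126 - 8x
So -126 - 8x = -78, giving x = -6.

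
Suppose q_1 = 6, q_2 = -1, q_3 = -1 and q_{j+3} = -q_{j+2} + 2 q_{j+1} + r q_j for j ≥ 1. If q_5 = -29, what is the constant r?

q_4 = -1 + 6r
q_5 = -1 - 7r
So -1 - 7r = -29, giving r = 4.

4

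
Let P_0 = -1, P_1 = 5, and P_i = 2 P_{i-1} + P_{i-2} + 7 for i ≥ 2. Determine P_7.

P_2 = 2(5) + (-1) + 7 = 16
P_3 = 2(16) + 5 + 7 = 44
P_4 = 2(44) + 16 + 7 = 111
P_5 = 2(111) + 44 + 7 = 273
P_6 = 2(273) + 111 + 7 = 664
P_7 = 2(664) + 273 + 7 = 1608

1608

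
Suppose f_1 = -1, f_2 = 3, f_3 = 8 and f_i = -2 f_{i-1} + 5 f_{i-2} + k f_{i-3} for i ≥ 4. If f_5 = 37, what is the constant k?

f_4 = -1 - k
f_5 = 42 + 5k
So 42 + 5k = 37, giving k = -1.

-1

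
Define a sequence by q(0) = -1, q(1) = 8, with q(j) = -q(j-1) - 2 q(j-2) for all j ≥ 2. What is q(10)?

54

q(2) = -8 - 2·(-1) = -6
q(3) = -(-6) - 2·8 = -10
q(4) = -(-10) - 2·(-6) = 22
q(5) = -22 - 2·(-10) = -2
q(6) = -(-2) - 2·22 = -42
q(7) = -(-42) - 2·(-2) = 46
q(8) = -46 - 2·(-42) = 38
q(9) = -38 - 2·46 = -130
q(10) = -(-130) - 2·38 = 54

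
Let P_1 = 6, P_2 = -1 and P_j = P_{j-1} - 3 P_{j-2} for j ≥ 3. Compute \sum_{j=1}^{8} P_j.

-235

P_3 = (-1) - 3(6) = -19
P_4 = (-19) - 3(-1) = -16
P_5 = (-16) - 3(-19) = 41
P_6 = 41 - 3(-16) = 89
P_7 = 89 - 3(41) = -34
P_8 = (-34) - 3(89) = -301
Sum = 6 + (-1) + (-19) + (-16) + 41 + 89 + (-34) + (-301) = -235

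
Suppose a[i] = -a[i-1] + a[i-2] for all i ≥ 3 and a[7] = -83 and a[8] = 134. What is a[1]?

Rearranging, a[i-2] = a[i] + a[i-1].
a[6] = 134 + (-83) = 51
a[5] = -83 + 51 = -32
a[4] = 51 + (-32) = 19
a[3] = -32 + 19 = -13
a[2] = 19 + (-13) = 6
a[1] = -13 + 6 = -7

-7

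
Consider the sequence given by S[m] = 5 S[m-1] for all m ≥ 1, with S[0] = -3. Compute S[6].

-46875

S[1] = 5·(-3) = -15
S[2] = 5·(-15) = -75
S[3] = 5·(-75) = -375
S[4] = 5·(-375) = -1875
S[5] = 5·(-1875) = -9375
S[6] = 5·(-9375) = -46875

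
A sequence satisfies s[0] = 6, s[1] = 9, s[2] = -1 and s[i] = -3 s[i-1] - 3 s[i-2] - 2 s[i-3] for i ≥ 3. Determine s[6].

s[3] = -3(-1) - 3(9) - 2(6) = -36
s[4] = -3(-36) - 3(-1) - 2(9) = 93
s[5] = -3(93) - 3(-36) - 2(-1) = -169
s[6] = -3(-169) - 3(93) - 2(-36) = 300

300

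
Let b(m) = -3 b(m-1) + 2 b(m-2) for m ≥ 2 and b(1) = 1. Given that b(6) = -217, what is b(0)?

Let b(0) = z.
b(2) = -3 + 2z
b(3) = 11 - 6z
b(4) = -39 + 22z
b(5) = 139 - 78z
b(6) = -495 + 278z
So -495 + 278z = -217, giving z = 1.

1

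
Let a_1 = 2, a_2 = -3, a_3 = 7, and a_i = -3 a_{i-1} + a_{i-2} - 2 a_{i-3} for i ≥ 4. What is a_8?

a_4 = -3(7) + (-3) - 2(2) = -28
a_5 = -3(-28) + 7 - 2(-3) = 97
a_6 = -3(97) + (-28) - 2(7) = -333
a_7 = -3(-333) + 97 - 2(-28) = 1152
a_8 = -3(1152) + (-333) - 2(97) = -3983

-3983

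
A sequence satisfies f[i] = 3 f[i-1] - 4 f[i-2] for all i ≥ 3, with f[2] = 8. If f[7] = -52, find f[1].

Let f[1] = v.
f[3] = 24 - 4v
f[4] = 40 - 12v
f[5] = 24 - 20v
f[6] = -88 - 12v
f[7] = -360 + 44v
So -360 + 44v = -52, giving v = 7.

7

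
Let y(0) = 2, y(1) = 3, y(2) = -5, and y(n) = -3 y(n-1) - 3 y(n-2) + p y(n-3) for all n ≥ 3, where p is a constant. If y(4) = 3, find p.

-2

y(3) = 6 + 2p
y(4) = -3 - 3p
So -3 - 3p = 3, giving p = -2.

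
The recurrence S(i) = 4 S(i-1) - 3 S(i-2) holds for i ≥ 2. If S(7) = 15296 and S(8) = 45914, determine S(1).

Rearranging, S(i-2) = (S(i) - 4 S(i-1)) / -3.
S(6) = (45914 - 4·15296) / -3 = -15270/-3 = 5090
S(5) = (15296 - 4·5090) / -3 = -5064/-3 = 1688
S(4) = (5090 - 4·1688) / -3 = -1662/-3 = 554
S(3) = (1688 - 4·554) / -3 = -528/-3 = 176
S(2) = (554 - 4·176) / -3 = -150/-3 = 50
S(1) = (176 - 4·50) / -3 = -24/-3 = 8

8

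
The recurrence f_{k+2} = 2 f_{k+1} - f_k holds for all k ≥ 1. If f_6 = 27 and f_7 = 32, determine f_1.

2

Rearranging, f_{k-2} = -(f_k - 2 f_{k-1}).
f_5 = -(32 - 2*27) = 22
f_4 = -(27 - 2*22) = 17
f_3 = -(22 - 2*17) = 12
f_2 = -(17 - 2*12) = 7
f_1 = -(12 - 2*7) = 2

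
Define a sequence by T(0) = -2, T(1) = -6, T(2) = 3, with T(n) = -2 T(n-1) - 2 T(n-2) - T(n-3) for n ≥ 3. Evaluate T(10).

T(3) = -2(3) - 2(-6) - (-2) = 8
T(4) = -2(8) - 2(3) - (-6) = -16
T(5) = -2(-16) - 2(8) - 3 = 13
T(6) = -2(13) - 2(-16) - 8 = -2
T(7) = -2(-2) - 2(13) - (-16) = -6
T(8) = -2(-6) - 2(-2) - 13 = 3
T(9) = -2(3) - 2(-6) - (-2) = 8
T(10) = -2(8) - 2(3) - (-6) = -16

-16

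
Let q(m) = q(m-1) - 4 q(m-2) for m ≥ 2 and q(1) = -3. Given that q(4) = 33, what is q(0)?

Let q(0) = v.
q(2) = -3 - 4v
q(3) = 9 - 4v
q(4) = 21 + 12v
So 21 + 12v = 33, giving v = 1.

1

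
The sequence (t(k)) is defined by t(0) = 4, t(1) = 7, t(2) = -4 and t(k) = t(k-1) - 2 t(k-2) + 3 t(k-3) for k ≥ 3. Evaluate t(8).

t(3) = (-4) - 2(7) + 3(4) = -6
t(4) = (-6) - 2(-4) + 3(7) = 23
t(5) = 23 - 2(-6) + 3(-4) = 23
t(6) = 23 - 2(23) + 3(-6) = -41
t(7) = (-41) - 2(23) + 3(23) = -18
t(8) = (-18) - 2(-41) + 3(23) = 133

133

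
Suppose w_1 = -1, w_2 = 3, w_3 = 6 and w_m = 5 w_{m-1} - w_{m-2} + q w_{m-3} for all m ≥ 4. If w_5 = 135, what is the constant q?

-3

w_4 = 27 - q
w_5 = 129 - 2q
So 129 - 2q = 135, giving q = -3.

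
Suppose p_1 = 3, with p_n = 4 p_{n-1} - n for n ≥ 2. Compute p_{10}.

p_2 = 4·3 - 2 = 10
p_3 = 4·10 - 3 = 37
p_4 = 4·37 - 4 = 144
p_5 = 4·144 - 5 = 571
p_6 = 4·571 - 6 = 2278
p_7 = 4·2278 - 7 = 9105
p_8 = 4·9105 - 8 = 36412
p_9 = 4·36412 - 9 = 145639
p_{10} = 4·145639 - 10 = 582546

582546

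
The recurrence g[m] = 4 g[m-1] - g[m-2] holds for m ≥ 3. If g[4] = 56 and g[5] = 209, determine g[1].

Rearranging, g[m-2] = -(g[m] - 4 g[m-1]).
g[3] = -(209 - 4(56)) = 15
g[2] = -(56 - 4(15)) = 4
g[1] = -(15 - 4(4)) = 1

1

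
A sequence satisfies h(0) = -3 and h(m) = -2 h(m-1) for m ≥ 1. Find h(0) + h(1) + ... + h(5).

h(1) = -2(-3) = 6
h(2) = -2(6) = -12
h(3) = -2(-12) = 24
h(4) = -2(24) = -48
h(5) = -2(-48) = 96
Sum = (-3) + 6 + (-12) + 24 + (-48) + 96 = 63

63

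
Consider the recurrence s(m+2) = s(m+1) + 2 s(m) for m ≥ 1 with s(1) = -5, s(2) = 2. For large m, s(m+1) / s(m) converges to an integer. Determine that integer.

2

The characteristic equation is r^2 - r - 2 = 0, which factors as (r - 2)(r + 1) = 0.
So the roots are 2 and -1. Since |2| > |-1| and the coefficient of 2^m is non-zero, the ratio tends to 2.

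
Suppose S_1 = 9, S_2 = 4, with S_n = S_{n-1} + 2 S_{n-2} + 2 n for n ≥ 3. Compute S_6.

S_3 = 4 + 2*9 + 6 = 28
S_4 = 28 + 2*4 + 8 = 44
S_5 = 44 + 2*28 + 10 = 110
S_6 = 110 + 2*44 + 12 = 210

210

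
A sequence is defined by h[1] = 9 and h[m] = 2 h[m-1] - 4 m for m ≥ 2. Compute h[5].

-20

h[2] = 2·9 - 8 = 10
h[3] = 2·10 - 12 = 8
h[4] = 2·8 - 16 = 0
h[5] = 2·0 - 20 = -20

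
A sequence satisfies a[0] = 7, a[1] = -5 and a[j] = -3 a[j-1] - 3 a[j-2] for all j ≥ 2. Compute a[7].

a[2] = -3(-5) - 3(7) = -6
a[3] = -3(-6) - 3(-5) = 33
a[4] = -3(33) - 3(-6) = -81
a[5] = -3(-81) - 3(33) = 144
a[6] = -3(144) - 3(-81) = -189
a[7] = -3(-189) - 3(144) = 135

135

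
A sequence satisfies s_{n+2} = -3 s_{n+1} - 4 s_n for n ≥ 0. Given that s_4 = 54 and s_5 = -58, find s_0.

Rearranging, s_{n-2} = (s_n + 3 s_{n-1}) / -4.
s_3 = (-58 + 3*54) / -4 = 104/-4 = -26
s_2 = (54 + 3*(-26)) / -4 = -24/-4 = 6
s_1 = (-26 + 3*6) / -4 = -8/-4 = 2
s_0 = (6 + 3*2) / -4 = 12/-4 = -3

-3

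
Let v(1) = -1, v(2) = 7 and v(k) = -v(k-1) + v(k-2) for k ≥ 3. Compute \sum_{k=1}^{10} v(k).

v(3) = -7 + (-1) = -8
v(4) = -(-8) + 7 = 15
v(5) = -15 + (-8) = -23
v(6) = -(-23) + 15 = 38
v(7) = -38 + (-23) = -61
v(8) = -(-61) + 38 = 99
v(9) = -99 + (-61) = -160
v(10) = -(-160) + 99 = 259
Sum = (-1) + 7 + (-8) + 15 + (-23) + 38 + (-61) + 99 + (-160) + 259 = 165

165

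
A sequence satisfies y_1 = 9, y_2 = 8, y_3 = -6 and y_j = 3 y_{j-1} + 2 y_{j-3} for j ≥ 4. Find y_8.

y_4 = 3·(-6) + 2·9 = 0
y_5 = 3·0 + 2·8 = 16
y_6 = 3·16 + 2·(-6) = 36
y_7 = 3·36 + 2·0 = 108
y_8 = 3·108 + 2·16 = 356

356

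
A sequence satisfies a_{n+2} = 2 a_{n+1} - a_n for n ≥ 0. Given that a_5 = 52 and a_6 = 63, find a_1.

Rearranging, a_{n-2} = -(a_n - 2 a_{n-1}).
a_4 = -(63 - 2(52)) = 41
a_3 = -(52 - 2(41)) = 30
a_2 = -(41 - 2(30)) = 19
a_1 = -(30 - 2(19)) = 8

8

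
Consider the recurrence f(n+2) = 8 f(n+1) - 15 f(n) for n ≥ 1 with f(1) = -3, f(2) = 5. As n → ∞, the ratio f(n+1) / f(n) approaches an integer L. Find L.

The characteristic equation is r^2 - 8r + 15 = 0, which factors as (r - 5)(r - 3) = 0.
So the roots are 5 and 3. Since |5| > |3| and the coefficient of 5^n is non-zero, the ratio tends to 5.

5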